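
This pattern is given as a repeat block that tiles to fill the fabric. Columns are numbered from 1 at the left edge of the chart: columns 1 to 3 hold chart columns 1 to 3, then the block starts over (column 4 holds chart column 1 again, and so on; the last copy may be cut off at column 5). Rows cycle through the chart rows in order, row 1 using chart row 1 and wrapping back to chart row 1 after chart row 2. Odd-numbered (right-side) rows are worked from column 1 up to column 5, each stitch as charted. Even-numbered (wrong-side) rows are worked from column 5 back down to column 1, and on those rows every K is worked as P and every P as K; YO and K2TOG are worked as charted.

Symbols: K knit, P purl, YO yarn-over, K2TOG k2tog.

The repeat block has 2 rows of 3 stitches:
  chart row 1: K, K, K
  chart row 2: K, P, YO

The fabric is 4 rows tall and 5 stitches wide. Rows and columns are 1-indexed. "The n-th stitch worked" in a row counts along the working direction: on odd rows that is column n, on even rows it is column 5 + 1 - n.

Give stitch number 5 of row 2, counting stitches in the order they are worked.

Row 2 uses chart row ((2-1) mod 2)+1 = 2. Row 2 is even, so WS.
Chart row 2 tiled across columns 1-5: K P YO K P
Wrong side: read the tiled row from column 5 down to 1 and exchange K with P (leave YO, K2TOG).
Row 2 as worked: K P YO K P
Stitch 5 in working order -> P

Result:
P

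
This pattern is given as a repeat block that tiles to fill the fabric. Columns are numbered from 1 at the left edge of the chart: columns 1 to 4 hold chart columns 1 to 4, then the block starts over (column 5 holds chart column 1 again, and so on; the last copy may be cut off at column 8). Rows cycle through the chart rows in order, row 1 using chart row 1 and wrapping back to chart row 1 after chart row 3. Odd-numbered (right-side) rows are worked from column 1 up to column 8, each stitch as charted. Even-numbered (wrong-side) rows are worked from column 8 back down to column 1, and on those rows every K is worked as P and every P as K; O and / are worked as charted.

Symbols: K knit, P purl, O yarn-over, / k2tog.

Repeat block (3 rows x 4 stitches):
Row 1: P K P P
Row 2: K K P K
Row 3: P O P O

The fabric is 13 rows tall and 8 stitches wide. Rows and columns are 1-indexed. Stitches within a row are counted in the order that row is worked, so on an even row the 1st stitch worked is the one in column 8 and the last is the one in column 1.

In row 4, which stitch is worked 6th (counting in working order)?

For row 4: chart row = ((4-1) mod 3) + 1 = 1; this is a WS (even) row.
Chart row 1 tiled across columns 1-8: P K P P P K P P
Wrong side: read the tiled row from column 8 down to 1 and exchange K with P (leave O, /).
Row 4 as worked: K K P K K K P K
Stitch 6 in working order -> K

Stitch:
K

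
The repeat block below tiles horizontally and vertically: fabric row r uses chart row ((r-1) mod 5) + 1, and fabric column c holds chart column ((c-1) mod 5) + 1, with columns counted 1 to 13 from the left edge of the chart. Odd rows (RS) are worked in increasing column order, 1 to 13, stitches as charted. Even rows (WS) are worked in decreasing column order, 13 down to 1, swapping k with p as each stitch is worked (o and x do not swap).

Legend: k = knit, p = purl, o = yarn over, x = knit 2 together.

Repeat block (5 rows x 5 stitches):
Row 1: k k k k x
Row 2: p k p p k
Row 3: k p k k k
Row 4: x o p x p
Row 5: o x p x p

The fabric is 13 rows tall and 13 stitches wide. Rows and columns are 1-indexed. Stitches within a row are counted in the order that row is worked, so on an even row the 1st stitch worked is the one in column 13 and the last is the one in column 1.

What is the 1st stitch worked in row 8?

Stitch:
p

Derivation:
For row 8: chart row = ((8-1) mod 5) + 1 = 3; this is a WS (even) row.
Chart row 3 tiled across columns 1-13: k p k k k k p k k k k p k
WS row: flip the tiled sequence (start at column 13) and apply k<->p; o and x stay.
Row 8 as worked: p k p p p p k p p p p k p
The 1st stitch worked is p.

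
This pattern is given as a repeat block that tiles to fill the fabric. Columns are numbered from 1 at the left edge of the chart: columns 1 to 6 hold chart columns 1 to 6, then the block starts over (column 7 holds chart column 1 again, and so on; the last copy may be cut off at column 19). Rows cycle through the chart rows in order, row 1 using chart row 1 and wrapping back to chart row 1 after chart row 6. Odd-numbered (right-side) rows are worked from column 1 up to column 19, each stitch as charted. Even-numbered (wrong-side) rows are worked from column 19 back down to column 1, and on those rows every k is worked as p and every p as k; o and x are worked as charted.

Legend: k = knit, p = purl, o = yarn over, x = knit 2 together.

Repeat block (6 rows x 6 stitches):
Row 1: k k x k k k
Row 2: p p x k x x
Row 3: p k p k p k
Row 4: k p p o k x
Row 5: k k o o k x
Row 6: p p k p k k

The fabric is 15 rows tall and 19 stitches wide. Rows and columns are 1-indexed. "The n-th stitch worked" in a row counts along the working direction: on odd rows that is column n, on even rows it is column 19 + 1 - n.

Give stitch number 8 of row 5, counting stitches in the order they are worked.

Row 5 uses chart row ((5-1) mod 6)+1 = 5. Row 5 is odd, so RS.
Chart row 5 tiled across columns 1-19: k k o o k x k k o o k x k k o o k x k
RS: work column 1 to column 19, symbols as charted — the tiled row is the row as worked.
Counting 8 along the worked row gives k.

== STITCH ==
k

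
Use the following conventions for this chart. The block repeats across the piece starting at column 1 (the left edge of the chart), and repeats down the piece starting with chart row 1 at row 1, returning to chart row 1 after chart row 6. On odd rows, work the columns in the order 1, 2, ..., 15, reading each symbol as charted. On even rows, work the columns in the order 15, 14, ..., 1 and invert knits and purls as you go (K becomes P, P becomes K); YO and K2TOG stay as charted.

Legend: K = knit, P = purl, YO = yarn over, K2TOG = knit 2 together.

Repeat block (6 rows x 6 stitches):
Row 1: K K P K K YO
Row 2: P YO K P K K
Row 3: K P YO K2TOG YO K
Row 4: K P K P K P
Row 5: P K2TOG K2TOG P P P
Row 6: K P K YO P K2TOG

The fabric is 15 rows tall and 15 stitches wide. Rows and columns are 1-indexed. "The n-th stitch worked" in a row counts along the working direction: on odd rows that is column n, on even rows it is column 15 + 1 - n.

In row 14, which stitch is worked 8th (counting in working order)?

Row 14 uses chart row ((14-1) mod 6)+1 = 2. Row 14 is even, so WS.
Chart row 2 tiled across columns 1-15: P YO K P K K P YO K P K K P YO K
WS: work from column 15 back to column 1 (reverse the tiled row), swapping K<->P (YO and K2TOG unchanged).
Row 14 as worked: P YO K P P K P YO K P P K P YO K
Stitch 8 in working order -> YO

Result:
YO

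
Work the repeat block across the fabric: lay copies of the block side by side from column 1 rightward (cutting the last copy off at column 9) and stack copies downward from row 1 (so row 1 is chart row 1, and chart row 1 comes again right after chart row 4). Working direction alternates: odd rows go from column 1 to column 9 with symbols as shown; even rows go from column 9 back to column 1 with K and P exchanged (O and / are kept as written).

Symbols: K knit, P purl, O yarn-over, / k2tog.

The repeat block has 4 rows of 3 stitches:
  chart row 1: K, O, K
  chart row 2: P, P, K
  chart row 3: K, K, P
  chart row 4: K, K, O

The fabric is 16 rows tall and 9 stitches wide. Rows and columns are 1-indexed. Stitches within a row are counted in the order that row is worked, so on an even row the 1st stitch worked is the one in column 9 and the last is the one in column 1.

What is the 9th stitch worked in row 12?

Stitch:
P

Derivation:
Row 12 uses chart row ((12-1) mod 4)+1 = 4. Row 12 is even, so WS.
Chart row 4 tiled across columns 1-9: K K O K K O K K O
Wrong side: read the tiled row from column 9 down to 1 and exchange K with P (leave O, /).
Row 12 as worked: O P P O P P O P P
The 9th stitch worked is P.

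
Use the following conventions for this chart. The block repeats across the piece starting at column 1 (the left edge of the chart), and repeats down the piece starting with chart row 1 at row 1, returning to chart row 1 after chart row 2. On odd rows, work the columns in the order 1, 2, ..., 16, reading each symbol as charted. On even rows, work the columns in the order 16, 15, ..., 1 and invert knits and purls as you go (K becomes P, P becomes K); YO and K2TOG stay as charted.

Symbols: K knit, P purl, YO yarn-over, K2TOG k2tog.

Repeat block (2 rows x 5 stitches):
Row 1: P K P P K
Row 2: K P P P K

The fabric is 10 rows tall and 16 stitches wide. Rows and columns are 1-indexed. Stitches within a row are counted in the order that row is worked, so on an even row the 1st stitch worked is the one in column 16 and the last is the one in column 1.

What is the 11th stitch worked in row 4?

Row 4 uses chart row ((4-1) mod 2)+1 = 2. Row 4 is even, so WS.
Chart row 2 tiled across columns 1-16: K P P P K K P P P K K P P P K K
WS row: flip the tiled sequence (start at column 16) and apply K<->P; YO and K2TOG stay.
Row 4 as worked: P P K K K P P K K K P P K K K P
The 11th stitch worked is P.

Stitch:
P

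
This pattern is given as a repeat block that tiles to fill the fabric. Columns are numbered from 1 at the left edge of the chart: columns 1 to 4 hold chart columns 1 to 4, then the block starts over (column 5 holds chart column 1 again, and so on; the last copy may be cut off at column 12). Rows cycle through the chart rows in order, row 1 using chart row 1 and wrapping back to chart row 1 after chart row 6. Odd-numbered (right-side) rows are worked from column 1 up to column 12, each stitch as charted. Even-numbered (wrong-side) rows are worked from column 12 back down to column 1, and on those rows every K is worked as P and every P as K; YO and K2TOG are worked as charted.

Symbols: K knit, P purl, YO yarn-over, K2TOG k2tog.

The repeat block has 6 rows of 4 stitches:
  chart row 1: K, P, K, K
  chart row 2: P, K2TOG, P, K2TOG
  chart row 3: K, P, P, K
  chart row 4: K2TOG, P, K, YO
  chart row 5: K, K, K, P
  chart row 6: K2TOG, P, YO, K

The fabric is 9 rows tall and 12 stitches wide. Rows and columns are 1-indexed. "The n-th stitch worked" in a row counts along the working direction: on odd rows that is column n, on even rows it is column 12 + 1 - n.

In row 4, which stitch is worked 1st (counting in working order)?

Stitch:
YO

Derivation:
Row 4 uses chart row ((4-1) mod 6)+1 = 4. Row 4 is even, so WS.
Chart row 4 tiled across columns 1-12: K2TOG P K YO K2TOG P K YO K2TOG P K YO
Wrong side: read the tiled row from column 12 down to 1 and exchange K with P (leave YO, K2TOG).
Row 4 as worked: YO P K K2TOG YO P K K2TOG YO P K K2TOG
The 1st stitch worked is YO.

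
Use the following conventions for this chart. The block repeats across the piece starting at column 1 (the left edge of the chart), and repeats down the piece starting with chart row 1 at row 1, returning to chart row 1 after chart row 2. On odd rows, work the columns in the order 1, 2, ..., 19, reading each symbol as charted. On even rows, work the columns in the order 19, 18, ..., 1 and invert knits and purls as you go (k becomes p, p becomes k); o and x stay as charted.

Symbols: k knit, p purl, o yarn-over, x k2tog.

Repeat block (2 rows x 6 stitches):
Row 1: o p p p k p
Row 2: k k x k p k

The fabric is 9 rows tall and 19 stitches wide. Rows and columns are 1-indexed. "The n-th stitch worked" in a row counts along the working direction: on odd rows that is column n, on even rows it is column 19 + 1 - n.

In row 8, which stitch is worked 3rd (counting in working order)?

For row 8: chart row = ((8-1) mod 2) + 1 = 2; this is a WS (even) row.
Chart row 2 tiled across columns 1-19: k k x k p k k k x k p k k k x k p k k
WS row: flip the tiled sequence (start at column 19) and apply k<->p; o and x stay.
Row 8 as worked: p p k p x p p p k p x p p p k p x p p
Stitch 3 in working order -> k

Result:
k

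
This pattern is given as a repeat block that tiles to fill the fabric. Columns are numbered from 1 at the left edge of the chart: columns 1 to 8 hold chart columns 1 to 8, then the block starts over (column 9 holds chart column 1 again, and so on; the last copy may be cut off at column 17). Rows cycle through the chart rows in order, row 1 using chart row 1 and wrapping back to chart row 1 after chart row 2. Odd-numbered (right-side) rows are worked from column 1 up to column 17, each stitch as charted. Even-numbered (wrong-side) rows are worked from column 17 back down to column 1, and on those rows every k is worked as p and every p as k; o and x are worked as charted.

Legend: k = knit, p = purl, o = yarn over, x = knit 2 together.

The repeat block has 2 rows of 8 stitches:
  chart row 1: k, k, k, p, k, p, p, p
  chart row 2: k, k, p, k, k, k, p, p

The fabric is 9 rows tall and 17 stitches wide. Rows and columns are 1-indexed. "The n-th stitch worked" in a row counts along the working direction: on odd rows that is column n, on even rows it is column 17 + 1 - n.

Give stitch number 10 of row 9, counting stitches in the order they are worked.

Stitch:
k

Derivation:
Row 9 uses chart row ((9-1) mod 2)+1 = 1. Row 9 is odd, so RS.
Chart row 1 tiled across columns 1-17: k k k p k p p p k k k p k p p p k
RS: work column 1 to column 17, symbols as charted — the tiled row is the row as worked.
Stitch 10 in working order -> k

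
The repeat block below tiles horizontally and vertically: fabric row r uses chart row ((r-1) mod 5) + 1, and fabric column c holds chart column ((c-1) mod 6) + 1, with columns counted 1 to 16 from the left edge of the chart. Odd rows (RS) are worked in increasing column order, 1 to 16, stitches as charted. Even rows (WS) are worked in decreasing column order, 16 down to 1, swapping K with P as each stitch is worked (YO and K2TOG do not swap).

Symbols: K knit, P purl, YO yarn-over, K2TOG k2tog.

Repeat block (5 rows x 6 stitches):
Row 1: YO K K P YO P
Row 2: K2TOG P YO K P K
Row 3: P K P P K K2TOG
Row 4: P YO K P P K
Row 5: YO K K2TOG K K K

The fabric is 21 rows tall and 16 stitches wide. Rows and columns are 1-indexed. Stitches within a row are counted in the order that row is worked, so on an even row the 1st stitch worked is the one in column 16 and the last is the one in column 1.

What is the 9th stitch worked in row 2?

== STITCH ==
K

Derivation:
Row 2: (2-1) mod 5 = 1, so use chart row 2. Even row -> WS.
Chart row 2 tiled across columns 1-16: K2TOG P YO K P K K2TOG P YO K P K K2TOG P YO K
WS row: flip the tiled sequence (start at column 16) and apply K<->P; YO and K2TOG stay.
Row 2 as worked: P YO K K2TOG P K P YO K K2TOG P K P YO K K2TOG
Counting 9 along the worked row gives K.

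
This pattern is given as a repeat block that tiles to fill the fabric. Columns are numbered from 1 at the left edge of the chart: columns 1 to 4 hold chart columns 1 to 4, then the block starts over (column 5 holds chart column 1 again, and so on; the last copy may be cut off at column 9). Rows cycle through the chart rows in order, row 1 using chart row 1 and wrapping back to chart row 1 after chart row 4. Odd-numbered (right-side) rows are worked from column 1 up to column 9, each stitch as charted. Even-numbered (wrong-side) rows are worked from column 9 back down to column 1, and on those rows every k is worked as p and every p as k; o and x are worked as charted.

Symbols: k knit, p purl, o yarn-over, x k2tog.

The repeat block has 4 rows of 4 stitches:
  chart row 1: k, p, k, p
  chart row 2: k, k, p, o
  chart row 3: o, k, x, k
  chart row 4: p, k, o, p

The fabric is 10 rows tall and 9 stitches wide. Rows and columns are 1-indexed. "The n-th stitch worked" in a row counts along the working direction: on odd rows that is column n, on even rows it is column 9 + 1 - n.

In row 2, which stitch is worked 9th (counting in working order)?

Row 2: (2-1) mod 4 = 1, so use chart row 2. Even row -> WS.
Chart row 2 tiled across columns 1-9: k k p o k k p o k
WS: work from column 9 back to column 1 (reverse the tiled row), swapping k<->p (o and x unchanged).
Row 2 as worked: p o k p p o k p p
The 9th stitch worked is p.

Stitch:
p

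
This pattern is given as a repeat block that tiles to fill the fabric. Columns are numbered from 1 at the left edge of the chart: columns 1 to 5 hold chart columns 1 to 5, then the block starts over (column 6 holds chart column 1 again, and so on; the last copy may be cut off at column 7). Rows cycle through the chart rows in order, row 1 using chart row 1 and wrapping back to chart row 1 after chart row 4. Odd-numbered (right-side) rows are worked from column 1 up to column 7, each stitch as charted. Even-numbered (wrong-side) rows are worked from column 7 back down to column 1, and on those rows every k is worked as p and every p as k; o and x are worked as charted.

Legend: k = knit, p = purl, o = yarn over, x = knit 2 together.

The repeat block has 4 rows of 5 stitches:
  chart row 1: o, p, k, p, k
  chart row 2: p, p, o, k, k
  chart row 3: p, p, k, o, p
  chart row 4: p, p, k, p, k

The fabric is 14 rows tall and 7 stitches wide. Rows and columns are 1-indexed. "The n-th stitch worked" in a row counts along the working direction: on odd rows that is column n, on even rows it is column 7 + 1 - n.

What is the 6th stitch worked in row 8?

For row 8: chart row = ((8-1) mod 4) + 1 = 4; this is a WS (even) row.
Chart row 4 tiled across columns 1-7: p p k p k p p
WS: work from column 7 back to column 1 (reverse the tiled row), swapping k<->p (o and x unchanged).
Row 8 as worked: k k p k p k k
The 6th stitch worked is k.

Stitch:
k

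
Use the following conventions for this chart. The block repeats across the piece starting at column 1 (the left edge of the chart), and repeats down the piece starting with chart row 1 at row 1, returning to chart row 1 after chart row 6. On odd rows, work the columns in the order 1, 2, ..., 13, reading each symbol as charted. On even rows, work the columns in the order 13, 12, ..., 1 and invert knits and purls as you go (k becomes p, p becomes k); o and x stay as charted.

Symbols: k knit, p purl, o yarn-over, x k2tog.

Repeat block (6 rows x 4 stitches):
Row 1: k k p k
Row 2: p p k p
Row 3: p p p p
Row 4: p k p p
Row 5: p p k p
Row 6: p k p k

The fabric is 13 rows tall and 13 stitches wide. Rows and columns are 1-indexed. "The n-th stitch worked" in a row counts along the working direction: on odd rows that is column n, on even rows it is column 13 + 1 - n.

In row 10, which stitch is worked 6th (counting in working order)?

Row 10: (10-1) mod 6 = 3, so use chart row 4. Even row -> WS.
Chart row 4 tiled across columns 1-13: p k p p p k p p p k p p p
WS row: flip the tiled sequence (start at column 13) and apply k<->p; o and x stay.
Row 10 as worked: k k k p k k k p k k k p k
Stitch 6 in working order -> k

Stitch:
k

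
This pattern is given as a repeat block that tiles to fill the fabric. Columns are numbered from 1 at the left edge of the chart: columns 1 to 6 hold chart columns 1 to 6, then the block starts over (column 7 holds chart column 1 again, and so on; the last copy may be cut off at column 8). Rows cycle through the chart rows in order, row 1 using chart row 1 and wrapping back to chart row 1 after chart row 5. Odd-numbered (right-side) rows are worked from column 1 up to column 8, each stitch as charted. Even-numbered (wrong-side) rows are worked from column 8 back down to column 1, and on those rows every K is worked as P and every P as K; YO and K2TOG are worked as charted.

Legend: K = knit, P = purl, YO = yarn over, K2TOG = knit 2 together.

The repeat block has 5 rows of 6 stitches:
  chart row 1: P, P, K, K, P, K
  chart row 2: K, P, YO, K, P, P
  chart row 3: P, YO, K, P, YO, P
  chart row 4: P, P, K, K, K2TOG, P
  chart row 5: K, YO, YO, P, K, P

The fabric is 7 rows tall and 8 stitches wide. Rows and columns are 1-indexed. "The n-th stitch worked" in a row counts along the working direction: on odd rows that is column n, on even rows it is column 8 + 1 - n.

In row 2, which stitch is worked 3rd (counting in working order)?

Stitch:
K

Derivation:
Row 2 uses chart row ((2-1) mod 5)+1 = 2. Row 2 is even, so WS.
Chart row 2 tiled across columns 1-8: K P YO K P P K P
Wrong side: read the tiled row from column 8 down to 1 and exchange K with P (leave YO, K2TOG).
Row 2 as worked: K P K K P YO K P
Stitch 3 in working order -> K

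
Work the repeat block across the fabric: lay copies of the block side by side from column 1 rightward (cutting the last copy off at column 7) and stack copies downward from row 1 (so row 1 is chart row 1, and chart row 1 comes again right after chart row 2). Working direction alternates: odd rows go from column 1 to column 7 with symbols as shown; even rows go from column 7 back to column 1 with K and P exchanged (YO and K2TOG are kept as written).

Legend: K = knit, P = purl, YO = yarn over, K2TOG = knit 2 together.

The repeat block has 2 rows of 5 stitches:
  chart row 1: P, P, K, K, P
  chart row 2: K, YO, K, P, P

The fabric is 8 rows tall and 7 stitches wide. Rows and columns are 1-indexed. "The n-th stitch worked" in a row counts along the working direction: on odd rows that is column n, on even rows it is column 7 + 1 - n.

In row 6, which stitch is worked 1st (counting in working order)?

Row 6: (6-1) mod 2 = 1, so use chart row 2. Even row -> WS.
Chart row 2 tiled across columns 1-7: K YO K P P K YO
WS row: flip the tiled sequence (start at column 7) and apply K<->P; YO and K2TOG stay.
Row 6 as worked: YO P K K P YO P
Counting 1 along the worked row gives YO.

Result:
YO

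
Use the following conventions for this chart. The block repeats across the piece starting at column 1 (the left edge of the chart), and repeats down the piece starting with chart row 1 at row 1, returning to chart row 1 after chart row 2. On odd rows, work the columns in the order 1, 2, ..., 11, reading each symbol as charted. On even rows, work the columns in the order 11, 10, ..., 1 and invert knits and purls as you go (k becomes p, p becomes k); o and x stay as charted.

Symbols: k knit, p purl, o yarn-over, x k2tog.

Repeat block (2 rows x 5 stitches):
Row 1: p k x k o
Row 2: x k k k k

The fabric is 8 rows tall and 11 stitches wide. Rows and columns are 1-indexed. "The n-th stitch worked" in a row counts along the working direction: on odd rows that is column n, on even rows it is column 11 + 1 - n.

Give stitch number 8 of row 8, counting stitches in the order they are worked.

Row 8: (8-1) mod 2 = 1, so use chart row 2. Even row -> WS.
Chart row 2 tiled across columns 1-11: x k k k k x k k k k x
Wrong side: read the tiled row from column 11 down to 1 and exchange k with p (leave o, x).
Row 8 as worked: x p p p p x p p p p x
Stitch 8 in working order -> p

== STITCH ==
p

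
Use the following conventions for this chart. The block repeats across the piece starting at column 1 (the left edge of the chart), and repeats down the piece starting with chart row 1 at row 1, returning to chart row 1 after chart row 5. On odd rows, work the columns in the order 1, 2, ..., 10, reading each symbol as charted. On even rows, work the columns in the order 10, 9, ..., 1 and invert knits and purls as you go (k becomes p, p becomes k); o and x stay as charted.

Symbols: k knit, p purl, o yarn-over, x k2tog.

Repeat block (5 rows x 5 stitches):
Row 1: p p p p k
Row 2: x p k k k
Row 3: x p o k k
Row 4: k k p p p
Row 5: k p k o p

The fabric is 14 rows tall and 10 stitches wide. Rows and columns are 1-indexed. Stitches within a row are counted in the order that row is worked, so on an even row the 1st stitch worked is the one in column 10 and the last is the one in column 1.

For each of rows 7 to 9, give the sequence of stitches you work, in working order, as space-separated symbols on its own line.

Rows as worked:
x p k k k x p k k k
p p o k x p p o k x
k k p p p k k p p p

Derivation:
Row 7: chart row 2, RS - tile across columns 1-10 and work as-is.
Row 8: chart row 3, WS - tiled (columns 1-10): x p o k k x p o k k; work from column 10 back to 1 with k<->p swapped.
Row 9: chart row 4, RS - tile across columns 1-10 and work as-is.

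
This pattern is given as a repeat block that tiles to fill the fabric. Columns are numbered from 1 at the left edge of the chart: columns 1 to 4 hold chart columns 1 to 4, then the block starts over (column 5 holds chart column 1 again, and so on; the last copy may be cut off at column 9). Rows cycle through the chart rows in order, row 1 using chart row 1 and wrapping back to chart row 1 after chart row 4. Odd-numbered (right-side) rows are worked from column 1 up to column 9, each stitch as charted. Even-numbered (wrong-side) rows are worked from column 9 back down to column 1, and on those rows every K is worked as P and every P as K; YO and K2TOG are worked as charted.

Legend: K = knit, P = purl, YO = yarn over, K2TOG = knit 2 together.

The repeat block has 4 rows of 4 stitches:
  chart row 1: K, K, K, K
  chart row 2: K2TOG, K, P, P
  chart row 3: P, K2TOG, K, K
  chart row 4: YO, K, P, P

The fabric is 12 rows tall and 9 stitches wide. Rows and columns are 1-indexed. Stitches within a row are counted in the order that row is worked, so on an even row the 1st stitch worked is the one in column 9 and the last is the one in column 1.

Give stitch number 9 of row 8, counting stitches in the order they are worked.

Row 8: (8-1) mod 4 = 3, so use chart row 4. Even row -> WS.
Chart row 4 tiled across columns 1-9: YO K P P YO K P P YO
WS row: flip the tiled sequence (start at column 9) and apply K<->P; YO and K2TOG stay.
Row 8 as worked: YO K K P YO K K P YO
Counting 9 along the worked row gives YO.

Stitch:
YO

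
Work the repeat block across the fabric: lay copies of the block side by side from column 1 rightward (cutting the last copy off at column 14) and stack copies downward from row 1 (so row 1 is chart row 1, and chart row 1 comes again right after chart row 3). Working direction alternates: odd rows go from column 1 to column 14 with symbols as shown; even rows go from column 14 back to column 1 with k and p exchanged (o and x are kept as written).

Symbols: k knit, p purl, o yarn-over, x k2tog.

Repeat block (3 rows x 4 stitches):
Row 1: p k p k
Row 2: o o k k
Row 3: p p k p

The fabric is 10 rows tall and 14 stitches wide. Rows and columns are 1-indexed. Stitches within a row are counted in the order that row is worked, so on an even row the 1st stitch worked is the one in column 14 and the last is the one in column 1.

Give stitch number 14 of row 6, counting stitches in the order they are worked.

== STITCH ==
k

Derivation:
For row 6: chart row = ((6-1) mod 3) + 1 = 3; this is a WS (even) row.
Chart row 3 tiled across columns 1-14: p p k p p p k p p p k p p p
Wrong side: read the tiled row from column 14 down to 1 and exchange k with p (leave o, x).
Row 6 as worked: k k k p k k k p k k k p k k
Stitch 14 in working order -> k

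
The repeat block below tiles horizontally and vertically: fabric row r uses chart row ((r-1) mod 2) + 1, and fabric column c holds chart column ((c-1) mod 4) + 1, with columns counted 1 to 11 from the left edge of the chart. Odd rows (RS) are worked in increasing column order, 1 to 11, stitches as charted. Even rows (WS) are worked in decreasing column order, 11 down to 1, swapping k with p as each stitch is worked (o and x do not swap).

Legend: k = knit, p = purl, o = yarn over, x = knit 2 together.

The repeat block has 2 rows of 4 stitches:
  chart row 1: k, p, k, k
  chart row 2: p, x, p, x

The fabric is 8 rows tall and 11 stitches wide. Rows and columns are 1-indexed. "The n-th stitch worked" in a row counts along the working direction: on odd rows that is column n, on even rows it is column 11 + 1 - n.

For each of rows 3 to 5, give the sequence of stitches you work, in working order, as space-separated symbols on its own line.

Result:
k p k k k p k k k p k
k x k x k x k x k x k
k p k k k p k k k p k

Derivation:
Row 3: chart row 1, RS - tile across columns 1-11 and work as-is.
Row 4: chart row 2, WS - tiled (columns 1-11): p x p x p x p x p x p; work from column 11 back to 1 with k<->p swapped.
Row 5: chart row 1, RS - tile across columns 1-11 and work as-is.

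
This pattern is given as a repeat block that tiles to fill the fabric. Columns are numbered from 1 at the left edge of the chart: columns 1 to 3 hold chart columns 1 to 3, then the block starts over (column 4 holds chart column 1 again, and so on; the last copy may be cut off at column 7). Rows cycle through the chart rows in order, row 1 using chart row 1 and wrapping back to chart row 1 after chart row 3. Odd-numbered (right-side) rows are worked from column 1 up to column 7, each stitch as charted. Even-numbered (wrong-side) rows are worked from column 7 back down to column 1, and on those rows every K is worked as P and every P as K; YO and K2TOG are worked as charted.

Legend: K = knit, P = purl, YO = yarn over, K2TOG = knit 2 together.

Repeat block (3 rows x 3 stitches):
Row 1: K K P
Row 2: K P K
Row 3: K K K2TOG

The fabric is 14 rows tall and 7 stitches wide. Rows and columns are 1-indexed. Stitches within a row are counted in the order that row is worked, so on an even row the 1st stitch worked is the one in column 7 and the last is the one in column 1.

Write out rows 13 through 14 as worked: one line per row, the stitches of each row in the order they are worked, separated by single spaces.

Row 13: chart row 1, RS - tile across columns 1-7 and work as-is.
Row 14: chart row 2, WS - tiled (columns 1-7): K P K K P K K; work from column 7 back to 1 with K<->P swapped.

== ROWS AS WORKED ==
K K P K K P K
P P K P P K P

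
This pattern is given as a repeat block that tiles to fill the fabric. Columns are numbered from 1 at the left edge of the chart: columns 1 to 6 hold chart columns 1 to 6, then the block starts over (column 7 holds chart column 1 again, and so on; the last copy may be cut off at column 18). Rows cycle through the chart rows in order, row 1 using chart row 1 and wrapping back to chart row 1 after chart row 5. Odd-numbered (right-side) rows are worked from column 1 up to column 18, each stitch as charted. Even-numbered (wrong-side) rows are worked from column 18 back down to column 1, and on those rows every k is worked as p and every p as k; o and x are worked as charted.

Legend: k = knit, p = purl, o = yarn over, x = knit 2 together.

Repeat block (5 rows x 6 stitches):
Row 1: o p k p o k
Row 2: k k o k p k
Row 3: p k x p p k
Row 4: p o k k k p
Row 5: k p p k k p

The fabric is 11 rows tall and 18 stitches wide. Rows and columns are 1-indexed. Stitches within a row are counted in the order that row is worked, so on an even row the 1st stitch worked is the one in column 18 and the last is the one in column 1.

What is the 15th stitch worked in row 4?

Result:
p

Derivation:
Row 4: (4-1) mod 5 = 3, so use chart row 4. Even row -> WS.
Chart row 4 tiled across columns 1-18: p o k k k p p o k k k p p o k k k p
WS row: flip the tiled sequence (start at column 18) and apply k<->p; o and x stay.
Row 4 as worked: k p p p o k k p p p o k k p p p o k
Stitch 15 in working order -> p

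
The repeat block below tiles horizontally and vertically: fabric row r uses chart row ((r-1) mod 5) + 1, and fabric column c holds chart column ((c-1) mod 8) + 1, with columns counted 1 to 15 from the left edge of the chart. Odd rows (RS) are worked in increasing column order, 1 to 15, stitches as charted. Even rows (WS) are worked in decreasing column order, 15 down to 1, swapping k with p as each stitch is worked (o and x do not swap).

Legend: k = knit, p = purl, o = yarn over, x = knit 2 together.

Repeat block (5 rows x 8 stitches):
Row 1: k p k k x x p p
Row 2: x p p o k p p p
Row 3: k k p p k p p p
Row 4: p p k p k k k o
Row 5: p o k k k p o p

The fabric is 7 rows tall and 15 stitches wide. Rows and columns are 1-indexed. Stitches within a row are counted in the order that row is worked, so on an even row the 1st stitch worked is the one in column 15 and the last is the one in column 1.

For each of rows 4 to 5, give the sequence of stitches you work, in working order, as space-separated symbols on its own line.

== ROWS AS WORKED ==
p p p k p k k o p p p k p k k
p o k k k p o p p o k k k p o

Derivation:
Row 4: chart row 4, WS - tiled (columns 1-15): p p k p k k k o p p k p k k k; work from column 15 back to 1 with k<->p swapped.
Row 5: chart row 5, RS - tile across columns 1-15 and work as-is.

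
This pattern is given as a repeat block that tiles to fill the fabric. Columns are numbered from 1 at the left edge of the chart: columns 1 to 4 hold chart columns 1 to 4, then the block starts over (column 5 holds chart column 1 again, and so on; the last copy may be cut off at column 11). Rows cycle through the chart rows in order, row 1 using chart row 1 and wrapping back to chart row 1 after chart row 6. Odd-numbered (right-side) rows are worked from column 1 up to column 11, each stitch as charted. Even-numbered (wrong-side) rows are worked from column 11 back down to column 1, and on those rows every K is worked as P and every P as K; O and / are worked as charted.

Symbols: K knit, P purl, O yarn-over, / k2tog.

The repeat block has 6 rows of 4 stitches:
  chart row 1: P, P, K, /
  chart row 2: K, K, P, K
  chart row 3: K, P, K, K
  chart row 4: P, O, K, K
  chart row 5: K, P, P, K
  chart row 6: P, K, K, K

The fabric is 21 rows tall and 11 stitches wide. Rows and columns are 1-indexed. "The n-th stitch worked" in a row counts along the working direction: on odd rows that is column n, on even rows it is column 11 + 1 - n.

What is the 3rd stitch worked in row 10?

Result:
K

Derivation:
Row 10: (10-1) mod 6 = 3, so use chart row 4. Even row -> WS.
Chart row 4 tiled across columns 1-11: P O K K P O K K P O K
WS row: flip the tiled sequence (start at column 11) and apply K<->P; O and / stay.
Row 10 as worked: P O K P P O K P P O K
Counting 3 along the worked row gives K.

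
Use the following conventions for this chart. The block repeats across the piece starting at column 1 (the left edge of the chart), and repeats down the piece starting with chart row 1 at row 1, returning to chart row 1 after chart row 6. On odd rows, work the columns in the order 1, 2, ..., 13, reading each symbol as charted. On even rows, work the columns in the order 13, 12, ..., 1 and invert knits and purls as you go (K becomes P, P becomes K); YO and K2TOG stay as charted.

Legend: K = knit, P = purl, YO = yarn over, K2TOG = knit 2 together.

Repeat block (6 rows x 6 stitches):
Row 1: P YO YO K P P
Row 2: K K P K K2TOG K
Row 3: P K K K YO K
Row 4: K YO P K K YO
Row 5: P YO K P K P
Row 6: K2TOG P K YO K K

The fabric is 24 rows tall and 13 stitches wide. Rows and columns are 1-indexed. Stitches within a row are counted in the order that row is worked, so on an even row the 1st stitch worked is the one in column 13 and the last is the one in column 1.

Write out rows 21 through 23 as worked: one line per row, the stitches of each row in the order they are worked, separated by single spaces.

Row 21: chart row 3, RS - tile across columns 1-13 and work as-is.
Row 22: chart row 4, WS - tiled (columns 1-13): K YO P K K YO K YO P K K YO K; work from column 13 back to 1 with K<->P swapped.
Row 23: chart row 5, RS - tile across columns 1-13 and work as-is.

Rows as worked:
P K K K YO K P K K K YO K P
P YO P P K YO P YO P P K YO P
P YO K P K P P YO K P K P P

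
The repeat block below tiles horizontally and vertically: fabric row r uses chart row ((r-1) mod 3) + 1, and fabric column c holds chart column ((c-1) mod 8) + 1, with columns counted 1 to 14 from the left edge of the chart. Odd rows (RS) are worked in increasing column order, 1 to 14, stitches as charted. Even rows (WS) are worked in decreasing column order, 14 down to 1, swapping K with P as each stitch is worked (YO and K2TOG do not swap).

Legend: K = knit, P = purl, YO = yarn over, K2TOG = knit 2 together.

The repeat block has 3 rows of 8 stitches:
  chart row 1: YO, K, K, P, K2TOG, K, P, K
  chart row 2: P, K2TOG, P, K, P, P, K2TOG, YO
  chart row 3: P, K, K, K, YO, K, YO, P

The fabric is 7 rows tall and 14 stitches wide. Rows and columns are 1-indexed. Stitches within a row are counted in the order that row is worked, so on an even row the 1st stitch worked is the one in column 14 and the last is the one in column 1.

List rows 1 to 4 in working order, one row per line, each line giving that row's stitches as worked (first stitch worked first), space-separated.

Row 1: chart row 1, RS - tile across columns 1-14 and work as-is.
Row 2: chart row 2, WS - tiled (columns 1-14): P K2TOG P K P P K2TOG YO P K2TOG P K P P; work from column 14 back to 1 with K<->P swapped.
Row 3: chart row 3, RS - tile across columns 1-14 and work as-is.
Row 4: chart row 1, WS - tiled (columns 1-14): YO K K P K2TOG K P K YO K K P K2TOG K; work from column 14 back to 1 with K<->P swapped.

Result:
YO K K P K2TOG K P K YO K K P K2TOG K
K K P K K2TOG K YO K2TOG K K P K K2TOG K
P K K K YO K YO P P K K K YO K
P K2TOG K P P YO P K P K2TOG K P P YO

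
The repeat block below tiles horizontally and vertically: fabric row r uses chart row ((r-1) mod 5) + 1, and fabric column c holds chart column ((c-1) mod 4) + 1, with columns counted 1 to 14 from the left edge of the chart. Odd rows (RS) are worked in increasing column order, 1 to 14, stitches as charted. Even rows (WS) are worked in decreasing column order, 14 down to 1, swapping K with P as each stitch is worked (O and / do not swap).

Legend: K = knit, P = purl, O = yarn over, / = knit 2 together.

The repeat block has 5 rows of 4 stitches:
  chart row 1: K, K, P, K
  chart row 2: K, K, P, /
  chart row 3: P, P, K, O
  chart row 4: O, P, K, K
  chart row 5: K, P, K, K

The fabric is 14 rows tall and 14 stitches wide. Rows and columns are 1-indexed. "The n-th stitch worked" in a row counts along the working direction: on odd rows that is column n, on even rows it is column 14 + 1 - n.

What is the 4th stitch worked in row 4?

Row 4: (4-1) mod 5 = 3, so use chart row 4. Even row -> WS.
Chart row 4 tiled across columns 1-14: O P K K O P K K O P K K O P
Wrong side: read the tiled row from column 14 down to 1 and exchange K with P (leave O, /).
Row 4 as worked: K O P P K O P P K O P P K O
The 4th stitch worked is P.

Stitch:
P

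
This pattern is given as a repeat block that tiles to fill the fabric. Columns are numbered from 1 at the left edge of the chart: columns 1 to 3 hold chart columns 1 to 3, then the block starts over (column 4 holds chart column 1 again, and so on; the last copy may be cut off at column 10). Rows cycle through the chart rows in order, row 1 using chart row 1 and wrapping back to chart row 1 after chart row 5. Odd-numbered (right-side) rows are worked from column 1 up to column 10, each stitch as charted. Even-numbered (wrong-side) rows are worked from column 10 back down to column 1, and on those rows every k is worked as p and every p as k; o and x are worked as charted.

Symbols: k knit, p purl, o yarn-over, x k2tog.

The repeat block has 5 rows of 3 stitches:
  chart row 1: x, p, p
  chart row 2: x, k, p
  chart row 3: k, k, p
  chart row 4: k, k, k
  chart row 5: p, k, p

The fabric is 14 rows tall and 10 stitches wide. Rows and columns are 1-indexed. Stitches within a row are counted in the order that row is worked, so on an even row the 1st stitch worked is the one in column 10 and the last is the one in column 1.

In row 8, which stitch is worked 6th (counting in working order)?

== STITCH ==
p

Derivation:
Row 8 uses chart row ((8-1) mod 5)+1 = 3. Row 8 is even, so WS.
Chart row 3 tiled across columns 1-10: k k p k k p k k p k
WS: work from column 10 back to column 1 (reverse the tiled row), swapping k<->p (o and x unchanged).
Row 8 as worked: p k p p k p p k p p
The 6th stitch worked is p.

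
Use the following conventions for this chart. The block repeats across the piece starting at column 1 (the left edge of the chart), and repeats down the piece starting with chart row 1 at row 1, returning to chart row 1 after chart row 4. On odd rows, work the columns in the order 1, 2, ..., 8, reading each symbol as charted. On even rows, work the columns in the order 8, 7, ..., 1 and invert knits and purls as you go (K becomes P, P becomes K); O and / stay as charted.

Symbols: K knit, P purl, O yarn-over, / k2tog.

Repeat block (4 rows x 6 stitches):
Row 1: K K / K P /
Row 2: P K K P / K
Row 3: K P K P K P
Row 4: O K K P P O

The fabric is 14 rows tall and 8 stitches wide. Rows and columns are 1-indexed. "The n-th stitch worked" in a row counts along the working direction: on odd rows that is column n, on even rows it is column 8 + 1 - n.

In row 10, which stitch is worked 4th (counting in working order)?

Result:
/

Derivation:
Row 10: (10-1) mod 4 = 1, so use chart row 2. Even row -> WS.
Chart row 2 tiled across columns 1-8: P K K P / K P K
WS: work from column 8 back to column 1 (reverse the tiled row), swapping K<->P (O and / unchanged).
Row 10 as worked: P K P / K P P K
The 4th stitch worked is /.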